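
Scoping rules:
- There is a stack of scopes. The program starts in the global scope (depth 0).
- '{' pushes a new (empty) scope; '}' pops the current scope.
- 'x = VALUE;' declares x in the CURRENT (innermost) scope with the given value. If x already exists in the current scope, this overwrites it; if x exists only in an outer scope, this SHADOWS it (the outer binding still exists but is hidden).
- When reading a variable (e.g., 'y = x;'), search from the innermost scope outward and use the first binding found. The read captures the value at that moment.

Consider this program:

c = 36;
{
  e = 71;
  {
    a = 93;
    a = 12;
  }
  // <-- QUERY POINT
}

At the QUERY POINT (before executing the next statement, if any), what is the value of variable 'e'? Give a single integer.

Step 1: declare c=36 at depth 0
Step 2: enter scope (depth=1)
Step 3: declare e=71 at depth 1
Step 4: enter scope (depth=2)
Step 5: declare a=93 at depth 2
Step 6: declare a=12 at depth 2
Step 7: exit scope (depth=1)
Visible at query point: c=36 e=71

Answer: 71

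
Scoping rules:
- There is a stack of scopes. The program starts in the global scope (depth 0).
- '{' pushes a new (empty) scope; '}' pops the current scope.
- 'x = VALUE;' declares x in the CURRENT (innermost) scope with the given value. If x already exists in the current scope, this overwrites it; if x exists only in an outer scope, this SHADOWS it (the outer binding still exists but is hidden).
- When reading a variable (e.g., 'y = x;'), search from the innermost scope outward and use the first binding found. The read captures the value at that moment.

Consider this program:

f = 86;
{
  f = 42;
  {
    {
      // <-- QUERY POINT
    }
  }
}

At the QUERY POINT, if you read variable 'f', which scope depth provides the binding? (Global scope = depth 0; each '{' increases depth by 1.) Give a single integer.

Answer: 1

Derivation:
Step 1: declare f=86 at depth 0
Step 2: enter scope (depth=1)
Step 3: declare f=42 at depth 1
Step 4: enter scope (depth=2)
Step 5: enter scope (depth=3)
Visible at query point: f=42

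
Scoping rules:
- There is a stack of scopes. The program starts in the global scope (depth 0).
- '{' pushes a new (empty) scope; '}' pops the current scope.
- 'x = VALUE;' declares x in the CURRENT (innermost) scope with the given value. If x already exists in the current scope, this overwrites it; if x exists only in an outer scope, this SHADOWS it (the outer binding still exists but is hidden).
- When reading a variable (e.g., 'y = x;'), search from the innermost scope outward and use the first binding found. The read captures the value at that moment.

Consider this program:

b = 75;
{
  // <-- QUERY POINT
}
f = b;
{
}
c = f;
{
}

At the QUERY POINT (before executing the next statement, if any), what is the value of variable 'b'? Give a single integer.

Answer: 75

Derivation:
Step 1: declare b=75 at depth 0
Step 2: enter scope (depth=1)
Visible at query point: b=75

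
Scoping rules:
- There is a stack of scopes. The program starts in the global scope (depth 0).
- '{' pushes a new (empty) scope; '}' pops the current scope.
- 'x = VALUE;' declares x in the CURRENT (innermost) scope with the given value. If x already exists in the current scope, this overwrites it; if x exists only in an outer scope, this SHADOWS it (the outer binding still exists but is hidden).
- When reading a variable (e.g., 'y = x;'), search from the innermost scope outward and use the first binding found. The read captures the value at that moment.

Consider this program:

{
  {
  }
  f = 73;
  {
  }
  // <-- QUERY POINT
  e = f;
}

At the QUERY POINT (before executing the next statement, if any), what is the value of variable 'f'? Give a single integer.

Answer: 73

Derivation:
Step 1: enter scope (depth=1)
Step 2: enter scope (depth=2)
Step 3: exit scope (depth=1)
Step 4: declare f=73 at depth 1
Step 5: enter scope (depth=2)
Step 6: exit scope (depth=1)
Visible at query point: f=73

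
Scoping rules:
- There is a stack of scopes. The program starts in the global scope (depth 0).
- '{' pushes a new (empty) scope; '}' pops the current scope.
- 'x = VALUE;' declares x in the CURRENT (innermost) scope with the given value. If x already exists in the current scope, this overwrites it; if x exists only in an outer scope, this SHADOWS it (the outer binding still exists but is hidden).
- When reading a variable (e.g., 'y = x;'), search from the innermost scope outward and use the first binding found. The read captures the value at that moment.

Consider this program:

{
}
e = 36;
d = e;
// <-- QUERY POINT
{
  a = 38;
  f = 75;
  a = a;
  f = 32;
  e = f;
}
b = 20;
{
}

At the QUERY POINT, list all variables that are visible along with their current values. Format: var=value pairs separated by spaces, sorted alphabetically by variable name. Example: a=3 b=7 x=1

Step 1: enter scope (depth=1)
Step 2: exit scope (depth=0)
Step 3: declare e=36 at depth 0
Step 4: declare d=(read e)=36 at depth 0
Visible at query point: d=36 e=36

Answer: d=36 e=36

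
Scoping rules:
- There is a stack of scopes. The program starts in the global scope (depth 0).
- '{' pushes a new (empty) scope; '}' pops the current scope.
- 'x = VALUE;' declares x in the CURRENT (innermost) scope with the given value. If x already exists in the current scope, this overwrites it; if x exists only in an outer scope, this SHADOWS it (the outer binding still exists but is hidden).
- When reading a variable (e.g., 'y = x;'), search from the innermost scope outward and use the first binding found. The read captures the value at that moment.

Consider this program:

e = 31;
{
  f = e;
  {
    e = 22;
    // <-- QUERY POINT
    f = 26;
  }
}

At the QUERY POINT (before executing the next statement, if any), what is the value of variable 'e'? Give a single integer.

Answer: 22

Derivation:
Step 1: declare e=31 at depth 0
Step 2: enter scope (depth=1)
Step 3: declare f=(read e)=31 at depth 1
Step 4: enter scope (depth=2)
Step 5: declare e=22 at depth 2
Visible at query point: e=22 f=31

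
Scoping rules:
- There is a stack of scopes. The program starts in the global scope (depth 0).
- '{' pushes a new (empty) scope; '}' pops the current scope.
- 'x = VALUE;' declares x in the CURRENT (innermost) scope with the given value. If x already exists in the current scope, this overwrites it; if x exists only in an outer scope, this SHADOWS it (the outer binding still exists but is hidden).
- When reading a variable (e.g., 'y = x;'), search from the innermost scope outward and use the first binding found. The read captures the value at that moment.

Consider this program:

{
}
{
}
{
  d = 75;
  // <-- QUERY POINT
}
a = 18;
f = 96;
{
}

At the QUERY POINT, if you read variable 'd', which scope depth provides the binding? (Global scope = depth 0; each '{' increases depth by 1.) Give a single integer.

Step 1: enter scope (depth=1)
Step 2: exit scope (depth=0)
Step 3: enter scope (depth=1)
Step 4: exit scope (depth=0)
Step 5: enter scope (depth=1)
Step 6: declare d=75 at depth 1
Visible at query point: d=75

Answer: 1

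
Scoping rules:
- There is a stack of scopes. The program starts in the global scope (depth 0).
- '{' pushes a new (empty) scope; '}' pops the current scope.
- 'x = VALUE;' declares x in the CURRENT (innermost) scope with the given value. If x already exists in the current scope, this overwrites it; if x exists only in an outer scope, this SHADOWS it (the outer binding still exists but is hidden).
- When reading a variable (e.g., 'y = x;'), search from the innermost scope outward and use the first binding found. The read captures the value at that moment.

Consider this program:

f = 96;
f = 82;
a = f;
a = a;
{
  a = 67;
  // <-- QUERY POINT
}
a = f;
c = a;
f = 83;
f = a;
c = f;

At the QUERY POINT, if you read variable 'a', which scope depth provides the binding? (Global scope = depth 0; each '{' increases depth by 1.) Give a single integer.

Answer: 1

Derivation:
Step 1: declare f=96 at depth 0
Step 2: declare f=82 at depth 0
Step 3: declare a=(read f)=82 at depth 0
Step 4: declare a=(read a)=82 at depth 0
Step 5: enter scope (depth=1)
Step 6: declare a=67 at depth 1
Visible at query point: a=67 f=82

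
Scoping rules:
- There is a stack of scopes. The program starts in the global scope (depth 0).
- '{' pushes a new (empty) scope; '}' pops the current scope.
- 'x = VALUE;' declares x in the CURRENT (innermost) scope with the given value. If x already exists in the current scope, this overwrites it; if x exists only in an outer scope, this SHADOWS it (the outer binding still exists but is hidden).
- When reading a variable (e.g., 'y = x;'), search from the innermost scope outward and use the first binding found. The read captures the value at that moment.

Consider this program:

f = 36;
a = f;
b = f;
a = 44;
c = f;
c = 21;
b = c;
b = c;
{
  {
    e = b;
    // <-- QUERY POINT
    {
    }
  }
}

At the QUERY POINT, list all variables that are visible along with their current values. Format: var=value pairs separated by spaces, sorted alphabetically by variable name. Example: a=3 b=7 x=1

Step 1: declare f=36 at depth 0
Step 2: declare a=(read f)=36 at depth 0
Step 3: declare b=(read f)=36 at depth 0
Step 4: declare a=44 at depth 0
Step 5: declare c=(read f)=36 at depth 0
Step 6: declare c=21 at depth 0
Step 7: declare b=(read c)=21 at depth 0
Step 8: declare b=(read c)=21 at depth 0
Step 9: enter scope (depth=1)
Step 10: enter scope (depth=2)
Step 11: declare e=(read b)=21 at depth 2
Visible at query point: a=44 b=21 c=21 e=21 f=36

Answer: a=44 b=21 c=21 e=21 f=36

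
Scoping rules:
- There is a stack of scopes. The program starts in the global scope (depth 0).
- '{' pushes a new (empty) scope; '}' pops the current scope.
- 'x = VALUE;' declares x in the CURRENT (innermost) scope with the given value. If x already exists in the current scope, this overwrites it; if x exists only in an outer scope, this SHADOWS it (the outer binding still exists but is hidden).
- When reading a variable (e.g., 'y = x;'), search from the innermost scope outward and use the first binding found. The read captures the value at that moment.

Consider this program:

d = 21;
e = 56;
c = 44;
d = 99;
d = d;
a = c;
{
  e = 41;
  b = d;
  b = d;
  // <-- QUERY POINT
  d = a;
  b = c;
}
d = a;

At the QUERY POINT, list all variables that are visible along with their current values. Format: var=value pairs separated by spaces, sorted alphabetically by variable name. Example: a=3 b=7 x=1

Answer: a=44 b=99 c=44 d=99 e=41

Derivation:
Step 1: declare d=21 at depth 0
Step 2: declare e=56 at depth 0
Step 3: declare c=44 at depth 0
Step 4: declare d=99 at depth 0
Step 5: declare d=(read d)=99 at depth 0
Step 6: declare a=(read c)=44 at depth 0
Step 7: enter scope (depth=1)
Step 8: declare e=41 at depth 1
Step 9: declare b=(read d)=99 at depth 1
Step 10: declare b=(read d)=99 at depth 1
Visible at query point: a=44 b=99 c=44 d=99 e=41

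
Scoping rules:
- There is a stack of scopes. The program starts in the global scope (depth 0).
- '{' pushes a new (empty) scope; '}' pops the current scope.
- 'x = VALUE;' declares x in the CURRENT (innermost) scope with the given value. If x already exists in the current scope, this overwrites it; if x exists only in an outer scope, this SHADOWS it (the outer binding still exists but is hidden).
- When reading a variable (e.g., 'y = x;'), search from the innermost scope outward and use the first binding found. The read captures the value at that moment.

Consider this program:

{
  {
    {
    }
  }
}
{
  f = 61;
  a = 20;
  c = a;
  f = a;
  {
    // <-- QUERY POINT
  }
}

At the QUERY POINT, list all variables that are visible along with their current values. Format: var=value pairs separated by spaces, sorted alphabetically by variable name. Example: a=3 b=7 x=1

Step 1: enter scope (depth=1)
Step 2: enter scope (depth=2)
Step 3: enter scope (depth=3)
Step 4: exit scope (depth=2)
Step 5: exit scope (depth=1)
Step 6: exit scope (depth=0)
Step 7: enter scope (depth=1)
Step 8: declare f=61 at depth 1
Step 9: declare a=20 at depth 1
Step 10: declare c=(read a)=20 at depth 1
Step 11: declare f=(read a)=20 at depth 1
Step 12: enter scope (depth=2)
Visible at query point: a=20 c=20 f=20

Answer: a=20 c=20 f=20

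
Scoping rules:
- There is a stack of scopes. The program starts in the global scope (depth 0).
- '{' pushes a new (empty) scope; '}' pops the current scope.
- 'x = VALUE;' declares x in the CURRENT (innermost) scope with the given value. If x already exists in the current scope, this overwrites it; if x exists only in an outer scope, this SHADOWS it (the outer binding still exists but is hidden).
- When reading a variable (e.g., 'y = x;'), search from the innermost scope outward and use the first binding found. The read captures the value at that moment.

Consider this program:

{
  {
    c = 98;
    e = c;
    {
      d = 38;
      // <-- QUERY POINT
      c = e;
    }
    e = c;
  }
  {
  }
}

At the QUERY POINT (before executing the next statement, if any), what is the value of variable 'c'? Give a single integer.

Answer: 98

Derivation:
Step 1: enter scope (depth=1)
Step 2: enter scope (depth=2)
Step 3: declare c=98 at depth 2
Step 4: declare e=(read c)=98 at depth 2
Step 5: enter scope (depth=3)
Step 6: declare d=38 at depth 3
Visible at query point: c=98 d=38 e=98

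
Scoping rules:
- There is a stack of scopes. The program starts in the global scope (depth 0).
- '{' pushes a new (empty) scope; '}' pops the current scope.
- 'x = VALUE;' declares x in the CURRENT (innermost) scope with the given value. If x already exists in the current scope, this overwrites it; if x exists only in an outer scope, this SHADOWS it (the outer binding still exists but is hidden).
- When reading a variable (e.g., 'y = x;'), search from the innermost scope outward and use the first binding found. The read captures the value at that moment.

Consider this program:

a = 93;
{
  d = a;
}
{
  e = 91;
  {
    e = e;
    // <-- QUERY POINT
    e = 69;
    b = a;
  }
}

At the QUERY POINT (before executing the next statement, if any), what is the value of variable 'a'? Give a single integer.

Step 1: declare a=93 at depth 0
Step 2: enter scope (depth=1)
Step 3: declare d=(read a)=93 at depth 1
Step 4: exit scope (depth=0)
Step 5: enter scope (depth=1)
Step 6: declare e=91 at depth 1
Step 7: enter scope (depth=2)
Step 8: declare e=(read e)=91 at depth 2
Visible at query point: a=93 e=91

Answer: 93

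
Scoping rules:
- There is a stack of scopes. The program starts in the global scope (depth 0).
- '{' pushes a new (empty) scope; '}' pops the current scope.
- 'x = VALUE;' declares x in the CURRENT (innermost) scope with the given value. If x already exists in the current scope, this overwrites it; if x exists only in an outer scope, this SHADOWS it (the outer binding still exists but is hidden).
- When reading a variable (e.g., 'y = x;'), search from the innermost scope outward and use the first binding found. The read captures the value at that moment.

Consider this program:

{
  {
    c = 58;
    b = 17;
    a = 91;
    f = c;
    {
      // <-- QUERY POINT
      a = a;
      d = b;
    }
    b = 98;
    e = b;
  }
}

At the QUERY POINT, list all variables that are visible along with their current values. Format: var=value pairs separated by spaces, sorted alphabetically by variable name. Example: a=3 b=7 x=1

Answer: a=91 b=17 c=58 f=58

Derivation:
Step 1: enter scope (depth=1)
Step 2: enter scope (depth=2)
Step 3: declare c=58 at depth 2
Step 4: declare b=17 at depth 2
Step 5: declare a=91 at depth 2
Step 6: declare f=(read c)=58 at depth 2
Step 7: enter scope (depth=3)
Visible at query point: a=91 b=17 c=58 f=58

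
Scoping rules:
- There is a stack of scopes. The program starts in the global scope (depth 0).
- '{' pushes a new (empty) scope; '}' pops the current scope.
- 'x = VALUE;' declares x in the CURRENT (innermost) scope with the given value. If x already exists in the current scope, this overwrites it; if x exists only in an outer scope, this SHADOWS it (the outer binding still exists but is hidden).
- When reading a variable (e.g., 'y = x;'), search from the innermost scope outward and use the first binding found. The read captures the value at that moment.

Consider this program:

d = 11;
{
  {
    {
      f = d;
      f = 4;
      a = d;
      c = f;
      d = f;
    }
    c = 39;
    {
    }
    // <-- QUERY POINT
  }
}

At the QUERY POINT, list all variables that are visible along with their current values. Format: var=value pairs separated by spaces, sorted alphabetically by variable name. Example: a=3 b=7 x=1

Answer: c=39 d=11

Derivation:
Step 1: declare d=11 at depth 0
Step 2: enter scope (depth=1)
Step 3: enter scope (depth=2)
Step 4: enter scope (depth=3)
Step 5: declare f=(read d)=11 at depth 3
Step 6: declare f=4 at depth 3
Step 7: declare a=(read d)=11 at depth 3
Step 8: declare c=(read f)=4 at depth 3
Step 9: declare d=(read f)=4 at depth 3
Step 10: exit scope (depth=2)
Step 11: declare c=39 at depth 2
Step 12: enter scope (depth=3)
Step 13: exit scope (depth=2)
Visible at query point: c=39 d=11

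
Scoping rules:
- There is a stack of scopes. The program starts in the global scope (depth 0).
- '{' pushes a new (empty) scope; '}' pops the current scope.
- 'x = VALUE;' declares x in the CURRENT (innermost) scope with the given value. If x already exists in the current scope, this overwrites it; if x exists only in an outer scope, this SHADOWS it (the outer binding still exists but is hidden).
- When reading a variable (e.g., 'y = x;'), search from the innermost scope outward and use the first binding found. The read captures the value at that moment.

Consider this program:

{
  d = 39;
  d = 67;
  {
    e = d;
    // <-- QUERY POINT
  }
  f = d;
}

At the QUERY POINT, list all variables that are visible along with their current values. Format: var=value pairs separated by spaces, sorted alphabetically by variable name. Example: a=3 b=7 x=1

Step 1: enter scope (depth=1)
Step 2: declare d=39 at depth 1
Step 3: declare d=67 at depth 1
Step 4: enter scope (depth=2)
Step 5: declare e=(read d)=67 at depth 2
Visible at query point: d=67 e=67

Answer: d=67 e=67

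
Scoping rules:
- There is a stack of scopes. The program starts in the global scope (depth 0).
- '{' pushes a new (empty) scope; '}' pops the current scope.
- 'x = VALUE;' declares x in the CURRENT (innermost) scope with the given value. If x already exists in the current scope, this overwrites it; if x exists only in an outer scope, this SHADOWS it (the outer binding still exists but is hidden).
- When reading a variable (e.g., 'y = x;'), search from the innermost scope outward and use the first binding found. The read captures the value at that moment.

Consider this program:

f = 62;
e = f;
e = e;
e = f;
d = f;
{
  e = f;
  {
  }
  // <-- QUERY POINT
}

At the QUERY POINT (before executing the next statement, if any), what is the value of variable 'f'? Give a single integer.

Step 1: declare f=62 at depth 0
Step 2: declare e=(read f)=62 at depth 0
Step 3: declare e=(read e)=62 at depth 0
Step 4: declare e=(read f)=62 at depth 0
Step 5: declare d=(read f)=62 at depth 0
Step 6: enter scope (depth=1)
Step 7: declare e=(read f)=62 at depth 1
Step 8: enter scope (depth=2)
Step 9: exit scope (depth=1)
Visible at query point: d=62 e=62 f=62

Answer: 62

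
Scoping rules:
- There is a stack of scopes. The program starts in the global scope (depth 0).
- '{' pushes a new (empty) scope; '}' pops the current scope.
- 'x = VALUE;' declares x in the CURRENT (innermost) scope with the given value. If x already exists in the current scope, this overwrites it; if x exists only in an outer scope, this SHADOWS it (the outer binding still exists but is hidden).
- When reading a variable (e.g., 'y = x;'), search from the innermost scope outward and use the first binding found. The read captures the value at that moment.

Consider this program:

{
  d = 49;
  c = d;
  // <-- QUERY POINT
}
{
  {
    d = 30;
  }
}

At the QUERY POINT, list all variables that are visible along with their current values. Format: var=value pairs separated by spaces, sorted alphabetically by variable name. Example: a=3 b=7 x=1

Step 1: enter scope (depth=1)
Step 2: declare d=49 at depth 1
Step 3: declare c=(read d)=49 at depth 1
Visible at query point: c=49 d=49

Answer: c=49 d=49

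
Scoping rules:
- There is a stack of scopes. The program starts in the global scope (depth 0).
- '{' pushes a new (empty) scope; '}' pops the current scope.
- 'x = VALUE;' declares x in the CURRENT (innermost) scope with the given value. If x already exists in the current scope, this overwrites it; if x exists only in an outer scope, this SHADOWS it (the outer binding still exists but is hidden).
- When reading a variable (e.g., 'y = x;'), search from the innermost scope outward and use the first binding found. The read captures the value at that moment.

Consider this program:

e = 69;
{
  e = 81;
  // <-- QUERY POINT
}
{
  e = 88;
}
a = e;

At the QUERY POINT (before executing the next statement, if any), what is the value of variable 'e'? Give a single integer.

Answer: 81

Derivation:
Step 1: declare e=69 at depth 0
Step 2: enter scope (depth=1)
Step 3: declare e=81 at depth 1
Visible at query point: e=81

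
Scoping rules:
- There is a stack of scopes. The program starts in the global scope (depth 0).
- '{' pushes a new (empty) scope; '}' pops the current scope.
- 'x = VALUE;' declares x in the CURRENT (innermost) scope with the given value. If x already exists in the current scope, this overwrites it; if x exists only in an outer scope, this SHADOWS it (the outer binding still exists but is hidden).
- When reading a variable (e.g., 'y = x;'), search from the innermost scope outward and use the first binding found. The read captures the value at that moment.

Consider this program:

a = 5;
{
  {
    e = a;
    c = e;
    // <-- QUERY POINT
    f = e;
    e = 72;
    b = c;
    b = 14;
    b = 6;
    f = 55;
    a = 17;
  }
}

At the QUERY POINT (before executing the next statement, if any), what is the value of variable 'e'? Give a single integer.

Step 1: declare a=5 at depth 0
Step 2: enter scope (depth=1)
Step 3: enter scope (depth=2)
Step 4: declare e=(read a)=5 at depth 2
Step 5: declare c=(read e)=5 at depth 2
Visible at query point: a=5 c=5 e=5

Answer: 5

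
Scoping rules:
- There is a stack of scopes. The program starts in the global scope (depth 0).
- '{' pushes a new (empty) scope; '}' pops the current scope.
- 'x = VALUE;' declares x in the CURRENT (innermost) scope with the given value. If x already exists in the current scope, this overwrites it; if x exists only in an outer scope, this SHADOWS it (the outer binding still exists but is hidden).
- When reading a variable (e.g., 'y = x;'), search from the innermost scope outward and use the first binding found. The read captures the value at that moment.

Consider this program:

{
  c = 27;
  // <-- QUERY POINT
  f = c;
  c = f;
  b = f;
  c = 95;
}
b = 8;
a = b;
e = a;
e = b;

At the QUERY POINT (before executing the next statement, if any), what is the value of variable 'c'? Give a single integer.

Answer: 27

Derivation:
Step 1: enter scope (depth=1)
Step 2: declare c=27 at depth 1
Visible at query point: c=27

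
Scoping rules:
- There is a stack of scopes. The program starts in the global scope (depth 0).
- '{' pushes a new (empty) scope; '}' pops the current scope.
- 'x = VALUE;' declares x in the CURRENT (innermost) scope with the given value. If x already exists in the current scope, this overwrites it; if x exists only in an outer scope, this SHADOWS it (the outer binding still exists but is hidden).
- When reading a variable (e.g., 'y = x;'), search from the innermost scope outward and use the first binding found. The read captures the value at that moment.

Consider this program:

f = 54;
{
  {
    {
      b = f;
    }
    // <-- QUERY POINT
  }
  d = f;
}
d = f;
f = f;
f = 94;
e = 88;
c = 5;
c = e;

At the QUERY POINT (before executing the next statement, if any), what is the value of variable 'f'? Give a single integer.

Answer: 54

Derivation:
Step 1: declare f=54 at depth 0
Step 2: enter scope (depth=1)
Step 3: enter scope (depth=2)
Step 4: enter scope (depth=3)
Step 5: declare b=(read f)=54 at depth 3
Step 6: exit scope (depth=2)
Visible at query point: f=54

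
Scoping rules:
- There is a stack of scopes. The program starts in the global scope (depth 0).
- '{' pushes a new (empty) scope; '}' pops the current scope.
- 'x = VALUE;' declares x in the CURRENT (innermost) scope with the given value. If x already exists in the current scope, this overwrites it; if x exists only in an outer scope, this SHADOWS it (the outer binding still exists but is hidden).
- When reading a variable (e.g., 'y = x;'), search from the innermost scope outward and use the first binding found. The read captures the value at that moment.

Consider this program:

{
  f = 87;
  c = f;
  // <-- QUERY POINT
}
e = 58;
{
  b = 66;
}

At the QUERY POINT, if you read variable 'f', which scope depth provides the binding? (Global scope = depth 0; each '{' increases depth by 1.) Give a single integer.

Answer: 1

Derivation:
Step 1: enter scope (depth=1)
Step 2: declare f=87 at depth 1
Step 3: declare c=(read f)=87 at depth 1
Visible at query point: c=87 f=87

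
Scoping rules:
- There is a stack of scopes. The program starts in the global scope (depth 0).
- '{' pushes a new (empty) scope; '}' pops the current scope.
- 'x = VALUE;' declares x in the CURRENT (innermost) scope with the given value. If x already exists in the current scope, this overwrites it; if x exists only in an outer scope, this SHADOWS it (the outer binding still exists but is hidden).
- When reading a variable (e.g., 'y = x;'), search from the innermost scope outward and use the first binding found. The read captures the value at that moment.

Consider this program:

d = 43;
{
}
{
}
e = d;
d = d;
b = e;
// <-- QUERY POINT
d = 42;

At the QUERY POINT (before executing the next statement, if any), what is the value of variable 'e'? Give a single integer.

Step 1: declare d=43 at depth 0
Step 2: enter scope (depth=1)
Step 3: exit scope (depth=0)
Step 4: enter scope (depth=1)
Step 5: exit scope (depth=0)
Step 6: declare e=(read d)=43 at depth 0
Step 7: declare d=(read d)=43 at depth 0
Step 8: declare b=(read e)=43 at depth 0
Visible at query point: b=43 d=43 e=43

Answer: 43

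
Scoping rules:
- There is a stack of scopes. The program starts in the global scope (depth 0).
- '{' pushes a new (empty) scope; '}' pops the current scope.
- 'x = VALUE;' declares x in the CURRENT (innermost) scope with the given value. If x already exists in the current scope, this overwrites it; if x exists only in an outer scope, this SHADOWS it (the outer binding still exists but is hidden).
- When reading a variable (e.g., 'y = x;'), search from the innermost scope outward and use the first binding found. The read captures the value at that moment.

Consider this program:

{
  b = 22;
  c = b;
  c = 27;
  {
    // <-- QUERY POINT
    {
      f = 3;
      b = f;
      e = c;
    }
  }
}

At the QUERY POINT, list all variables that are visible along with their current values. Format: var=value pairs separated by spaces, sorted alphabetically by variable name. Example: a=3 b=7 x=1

Answer: b=22 c=27

Derivation:
Step 1: enter scope (depth=1)
Step 2: declare b=22 at depth 1
Step 3: declare c=(read b)=22 at depth 1
Step 4: declare c=27 at depth 1
Step 5: enter scope (depth=2)
Visible at query point: b=22 c=27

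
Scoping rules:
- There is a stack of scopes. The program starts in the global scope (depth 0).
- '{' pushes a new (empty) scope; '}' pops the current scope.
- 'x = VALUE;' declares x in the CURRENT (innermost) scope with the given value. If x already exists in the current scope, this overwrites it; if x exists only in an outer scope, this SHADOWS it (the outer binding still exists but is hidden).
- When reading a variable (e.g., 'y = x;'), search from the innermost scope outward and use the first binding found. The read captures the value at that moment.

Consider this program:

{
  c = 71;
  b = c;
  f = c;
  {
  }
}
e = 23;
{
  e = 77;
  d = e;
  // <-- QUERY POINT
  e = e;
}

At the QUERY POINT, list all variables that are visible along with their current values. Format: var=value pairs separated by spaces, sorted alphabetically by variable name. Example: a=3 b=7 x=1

Answer: d=77 e=77

Derivation:
Step 1: enter scope (depth=1)
Step 2: declare c=71 at depth 1
Step 3: declare b=(read c)=71 at depth 1
Step 4: declare f=(read c)=71 at depth 1
Step 5: enter scope (depth=2)
Step 6: exit scope (depth=1)
Step 7: exit scope (depth=0)
Step 8: declare e=23 at depth 0
Step 9: enter scope (depth=1)
Step 10: declare e=77 at depth 1
Step 11: declare d=(read e)=77 at depth 1
Visible at query point: d=77 e=77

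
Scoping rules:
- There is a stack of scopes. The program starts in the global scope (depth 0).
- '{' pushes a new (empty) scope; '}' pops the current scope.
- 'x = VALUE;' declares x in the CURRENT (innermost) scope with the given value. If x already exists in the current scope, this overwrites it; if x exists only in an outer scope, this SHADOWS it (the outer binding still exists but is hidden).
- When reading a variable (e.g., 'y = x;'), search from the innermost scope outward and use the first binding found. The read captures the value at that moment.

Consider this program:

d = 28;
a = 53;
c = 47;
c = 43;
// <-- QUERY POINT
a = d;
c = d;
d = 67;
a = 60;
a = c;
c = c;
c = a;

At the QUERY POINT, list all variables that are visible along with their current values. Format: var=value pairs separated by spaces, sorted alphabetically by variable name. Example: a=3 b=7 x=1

Answer: a=53 c=43 d=28

Derivation:
Step 1: declare d=28 at depth 0
Step 2: declare a=53 at depth 0
Step 3: declare c=47 at depth 0
Step 4: declare c=43 at depth 0
Visible at query point: a=53 c=43 d=28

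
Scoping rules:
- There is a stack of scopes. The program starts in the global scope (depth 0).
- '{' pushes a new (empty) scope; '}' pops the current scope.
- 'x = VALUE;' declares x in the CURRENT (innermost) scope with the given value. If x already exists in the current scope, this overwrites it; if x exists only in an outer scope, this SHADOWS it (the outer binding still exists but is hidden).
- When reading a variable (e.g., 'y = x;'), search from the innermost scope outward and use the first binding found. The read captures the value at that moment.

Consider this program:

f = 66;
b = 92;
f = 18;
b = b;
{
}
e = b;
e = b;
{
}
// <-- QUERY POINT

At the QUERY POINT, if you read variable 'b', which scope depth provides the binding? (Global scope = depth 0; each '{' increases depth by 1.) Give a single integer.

Answer: 0

Derivation:
Step 1: declare f=66 at depth 0
Step 2: declare b=92 at depth 0
Step 3: declare f=18 at depth 0
Step 4: declare b=(read b)=92 at depth 0
Step 5: enter scope (depth=1)
Step 6: exit scope (depth=0)
Step 7: declare e=(read b)=92 at depth 0
Step 8: declare e=(read b)=92 at depth 0
Step 9: enter scope (depth=1)
Step 10: exit scope (depth=0)
Visible at query point: b=92 e=92 f=18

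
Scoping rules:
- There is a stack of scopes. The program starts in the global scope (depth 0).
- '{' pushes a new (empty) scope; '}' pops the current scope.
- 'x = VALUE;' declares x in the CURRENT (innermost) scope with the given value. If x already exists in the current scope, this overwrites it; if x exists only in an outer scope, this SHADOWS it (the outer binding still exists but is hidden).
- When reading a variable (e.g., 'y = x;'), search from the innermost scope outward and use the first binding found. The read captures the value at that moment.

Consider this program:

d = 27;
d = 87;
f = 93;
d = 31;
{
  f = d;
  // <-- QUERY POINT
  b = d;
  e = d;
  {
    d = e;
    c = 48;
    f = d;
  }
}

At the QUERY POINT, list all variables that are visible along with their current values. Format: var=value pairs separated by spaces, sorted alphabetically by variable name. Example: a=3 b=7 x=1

Step 1: declare d=27 at depth 0
Step 2: declare d=87 at depth 0
Step 3: declare f=93 at depth 0
Step 4: declare d=31 at depth 0
Step 5: enter scope (depth=1)
Step 6: declare f=(read d)=31 at depth 1
Visible at query point: d=31 f=31

Answer: d=31 f=31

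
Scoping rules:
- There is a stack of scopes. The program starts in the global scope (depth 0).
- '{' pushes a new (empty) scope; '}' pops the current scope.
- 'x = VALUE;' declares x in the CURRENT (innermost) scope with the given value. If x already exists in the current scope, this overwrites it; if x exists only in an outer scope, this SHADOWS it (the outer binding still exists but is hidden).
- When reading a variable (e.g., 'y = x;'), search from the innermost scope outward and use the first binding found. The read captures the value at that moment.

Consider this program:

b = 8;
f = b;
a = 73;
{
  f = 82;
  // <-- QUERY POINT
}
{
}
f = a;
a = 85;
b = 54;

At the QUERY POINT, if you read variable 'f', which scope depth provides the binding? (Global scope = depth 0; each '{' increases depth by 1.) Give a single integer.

Answer: 1

Derivation:
Step 1: declare b=8 at depth 0
Step 2: declare f=(read b)=8 at depth 0
Step 3: declare a=73 at depth 0
Step 4: enter scope (depth=1)
Step 5: declare f=82 at depth 1
Visible at query point: a=73 b=8 f=82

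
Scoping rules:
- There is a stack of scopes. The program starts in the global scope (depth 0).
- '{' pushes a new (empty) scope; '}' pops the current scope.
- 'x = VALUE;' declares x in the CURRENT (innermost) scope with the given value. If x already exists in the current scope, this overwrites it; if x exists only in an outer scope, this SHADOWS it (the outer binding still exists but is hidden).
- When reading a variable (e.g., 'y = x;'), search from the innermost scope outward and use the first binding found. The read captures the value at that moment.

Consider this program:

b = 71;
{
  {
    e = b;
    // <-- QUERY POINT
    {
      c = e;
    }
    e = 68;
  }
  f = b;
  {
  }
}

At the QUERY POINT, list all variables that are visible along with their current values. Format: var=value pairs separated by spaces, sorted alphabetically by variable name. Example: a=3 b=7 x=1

Answer: b=71 e=71

Derivation:
Step 1: declare b=71 at depth 0
Step 2: enter scope (depth=1)
Step 3: enter scope (depth=2)
Step 4: declare e=(read b)=71 at depth 2
Visible at query point: b=71 e=71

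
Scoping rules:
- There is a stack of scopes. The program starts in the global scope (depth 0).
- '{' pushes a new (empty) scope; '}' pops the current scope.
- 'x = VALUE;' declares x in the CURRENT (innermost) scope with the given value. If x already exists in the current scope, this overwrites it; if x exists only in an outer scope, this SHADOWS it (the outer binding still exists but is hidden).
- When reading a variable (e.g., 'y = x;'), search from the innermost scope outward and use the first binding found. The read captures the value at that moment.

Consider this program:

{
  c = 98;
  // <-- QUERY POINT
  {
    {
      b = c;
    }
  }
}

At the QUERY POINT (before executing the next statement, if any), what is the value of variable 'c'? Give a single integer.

Step 1: enter scope (depth=1)
Step 2: declare c=98 at depth 1
Visible at query point: c=98

Answer: 98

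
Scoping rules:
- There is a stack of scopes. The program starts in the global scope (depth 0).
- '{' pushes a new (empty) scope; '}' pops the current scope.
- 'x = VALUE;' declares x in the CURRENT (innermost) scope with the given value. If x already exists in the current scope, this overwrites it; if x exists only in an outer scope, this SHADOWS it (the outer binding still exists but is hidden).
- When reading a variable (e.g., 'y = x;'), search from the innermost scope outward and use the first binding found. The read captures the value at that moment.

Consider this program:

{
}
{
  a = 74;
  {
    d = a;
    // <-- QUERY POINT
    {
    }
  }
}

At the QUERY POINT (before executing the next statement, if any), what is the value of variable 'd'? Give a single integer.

Step 1: enter scope (depth=1)
Step 2: exit scope (depth=0)
Step 3: enter scope (depth=1)
Step 4: declare a=74 at depth 1
Step 5: enter scope (depth=2)
Step 6: declare d=(read a)=74 at depth 2
Visible at query point: a=74 d=74

Answer: 74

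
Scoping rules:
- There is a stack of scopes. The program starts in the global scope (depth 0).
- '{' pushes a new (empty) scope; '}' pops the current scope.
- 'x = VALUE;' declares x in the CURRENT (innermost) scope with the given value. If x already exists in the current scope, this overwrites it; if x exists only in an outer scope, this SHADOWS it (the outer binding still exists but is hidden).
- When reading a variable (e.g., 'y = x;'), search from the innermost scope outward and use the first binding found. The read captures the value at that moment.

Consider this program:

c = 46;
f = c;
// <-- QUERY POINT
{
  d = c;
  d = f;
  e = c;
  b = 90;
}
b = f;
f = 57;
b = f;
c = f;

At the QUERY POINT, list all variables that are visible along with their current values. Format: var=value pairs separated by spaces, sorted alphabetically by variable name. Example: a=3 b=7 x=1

Step 1: declare c=46 at depth 0
Step 2: declare f=(read c)=46 at depth 0
Visible at query point: c=46 f=46

Answer: c=46 f=46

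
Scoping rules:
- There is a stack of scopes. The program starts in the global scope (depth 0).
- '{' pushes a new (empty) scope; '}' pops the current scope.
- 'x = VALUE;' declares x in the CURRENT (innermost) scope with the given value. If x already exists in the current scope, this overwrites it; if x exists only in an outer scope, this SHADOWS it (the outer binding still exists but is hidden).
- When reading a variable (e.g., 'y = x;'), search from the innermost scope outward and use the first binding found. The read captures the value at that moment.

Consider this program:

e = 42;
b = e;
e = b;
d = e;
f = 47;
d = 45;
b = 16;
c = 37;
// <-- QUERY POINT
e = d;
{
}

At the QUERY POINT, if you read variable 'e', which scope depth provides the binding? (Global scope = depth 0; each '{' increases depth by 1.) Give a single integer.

Answer: 0

Derivation:
Step 1: declare e=42 at depth 0
Step 2: declare b=(read e)=42 at depth 0
Step 3: declare e=(read b)=42 at depth 0
Step 4: declare d=(read e)=42 at depth 0
Step 5: declare f=47 at depth 0
Step 6: declare d=45 at depth 0
Step 7: declare b=16 at depth 0
Step 8: declare c=37 at depth 0
Visible at query point: b=16 c=37 d=45 e=42 f=47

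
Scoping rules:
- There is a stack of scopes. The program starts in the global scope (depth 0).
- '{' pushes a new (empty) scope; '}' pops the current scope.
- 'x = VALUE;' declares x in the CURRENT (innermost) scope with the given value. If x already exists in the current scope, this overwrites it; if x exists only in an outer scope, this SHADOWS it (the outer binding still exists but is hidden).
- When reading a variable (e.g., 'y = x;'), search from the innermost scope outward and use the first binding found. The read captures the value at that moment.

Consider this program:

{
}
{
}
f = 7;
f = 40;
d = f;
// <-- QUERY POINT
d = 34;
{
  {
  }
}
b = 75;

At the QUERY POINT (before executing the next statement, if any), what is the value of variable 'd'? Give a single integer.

Answer: 40

Derivation:
Step 1: enter scope (depth=1)
Step 2: exit scope (depth=0)
Step 3: enter scope (depth=1)
Step 4: exit scope (depth=0)
Step 5: declare f=7 at depth 0
Step 6: declare f=40 at depth 0
Step 7: declare d=(read f)=40 at depth 0
Visible at query point: d=40 f=40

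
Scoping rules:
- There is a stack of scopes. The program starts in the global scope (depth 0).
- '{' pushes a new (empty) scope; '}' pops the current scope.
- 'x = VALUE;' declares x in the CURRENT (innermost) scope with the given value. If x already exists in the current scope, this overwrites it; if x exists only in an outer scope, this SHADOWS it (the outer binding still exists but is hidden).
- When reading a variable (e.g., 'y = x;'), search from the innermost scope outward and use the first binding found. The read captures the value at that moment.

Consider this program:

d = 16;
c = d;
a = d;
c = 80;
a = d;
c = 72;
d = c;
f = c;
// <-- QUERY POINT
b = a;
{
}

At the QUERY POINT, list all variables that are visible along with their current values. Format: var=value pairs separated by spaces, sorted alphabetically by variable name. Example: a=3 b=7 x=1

Step 1: declare d=16 at depth 0
Step 2: declare c=(read d)=16 at depth 0
Step 3: declare a=(read d)=16 at depth 0
Step 4: declare c=80 at depth 0
Step 5: declare a=(read d)=16 at depth 0
Step 6: declare c=72 at depth 0
Step 7: declare d=(read c)=72 at depth 0
Step 8: declare f=(read c)=72 at depth 0
Visible at query point: a=16 c=72 d=72 f=72

Answer: a=16 c=72 d=72 f=72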